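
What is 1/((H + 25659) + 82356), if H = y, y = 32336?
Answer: 1/140351 ≈ 7.1250e-6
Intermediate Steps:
H = 32336
1/((H + 25659) + 82356) = 1/((32336 + 25659) + 82356) = 1/(57995 + 82356) = 1/140351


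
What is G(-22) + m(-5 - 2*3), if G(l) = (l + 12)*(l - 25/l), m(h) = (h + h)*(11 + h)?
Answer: 2295/11 ≈ 208.64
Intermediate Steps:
m(h) = 2*h*(11 + h) (m(h) = (2*h)*(11 + h) = 2*h*(11 + h))
G(l) = (12 + l)*(l - 25/l)
G(-22) + m(-5 - 2*3) = (-25 + (-22)**2 - 300/(-22) + 12*(-22)) + 2*(-5 - 2*3)*(11 + (-5 - 2*3)) = (-25 + 484 - 300*(-1/22) - 264) + 2*(-5 - 6)*(11 + (-5 - 6)) = (-25 + 484 + 150/11 - 264) + 2*(-11)*(11 - 11) = 2295/11 + 2*(-11)*0 = 2295/11 + 0 = 2295/11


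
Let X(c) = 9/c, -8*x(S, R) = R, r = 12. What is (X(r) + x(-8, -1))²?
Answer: 49/64 ≈ 0.76563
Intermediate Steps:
x(S, R) = -R/8
(X(r) + x(-8, -1))² = (9/12 - ⅛*(-1))² = (9*(1/12) + ⅛)² = (¾ + ⅛)² = (7/8)² = 49/64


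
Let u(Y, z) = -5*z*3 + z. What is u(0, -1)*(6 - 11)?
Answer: -70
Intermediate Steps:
u(Y, z) = -14*z (u(Y, z) = -15*z + z = -14*z)
u(0, -1)*(6 - 11) = (-14*(-1))*(6 - 11) = 14*(-5) = -70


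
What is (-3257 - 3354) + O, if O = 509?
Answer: -6102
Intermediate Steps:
(-3257 - 3354) + O = (-3257 - 3354) + 509 = -6611 + 509 = -6102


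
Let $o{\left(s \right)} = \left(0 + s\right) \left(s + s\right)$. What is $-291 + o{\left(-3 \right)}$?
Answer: $-273$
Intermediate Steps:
$o{\left(s \right)} = 2 s^{2}$ ($o{\left(s \right)} = s 2 s = 2 s^{2}$)
$-291 + o{\left(-3 \right)} = -291 + 2 \left(-3\right)^{2} = -291 + 2 \cdot 9 = -291 + 18 = -273$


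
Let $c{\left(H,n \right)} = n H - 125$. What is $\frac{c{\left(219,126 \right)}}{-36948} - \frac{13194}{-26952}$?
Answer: $- \frac{2633881}{10373151} \approx -0.25391$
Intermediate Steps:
$c{\left(H,n \right)} = -125 + H n$ ($c{\left(H,n \right)} = H n - 125 = -125 + H n$)
$\frac{c{\left(219,126 \right)}}{-36948} - \frac{13194}{-26952} = \frac{-125 + 219 \cdot 126}{-36948} - \frac{13194}{-26952} = \left(-125 + 27594\right) \left(- \frac{1}{36948}\right) - - \frac{2199}{4492} = 27469 \left(- \frac{1}{36948}\right) + \frac{2199}{4492} = - \frac{27469}{36948} + \frac{2199}{4492} = - \frac{2633881}{10373151}$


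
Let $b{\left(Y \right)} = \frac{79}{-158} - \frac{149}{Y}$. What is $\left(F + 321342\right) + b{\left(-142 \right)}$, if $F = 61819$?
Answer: $\frac{27204470}{71} \approx 3.8316 \cdot 10^{5}$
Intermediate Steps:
$b{\left(Y \right)} = - \frac{1}{2} - \frac{149}{Y}$ ($b{\left(Y \right)} = 79 \left(- \frac{1}{158}\right) - \frac{149}{Y} = - \frac{1}{2} - \frac{149}{Y}$)
$\left(F + 321342\right) + b{\left(-142 \right)} = \left(61819 + 321342\right) + \frac{-298 - -142}{2 \left(-142\right)} = 383161 + \frac{1}{2} \left(- \frac{1}{142}\right) \left(-298 + 142\right) = 383161 + \frac{1}{2} \left(- \frac{1}{142}\right) \left(-156\right) = 383161 + \frac{39}{71} = \frac{27204470}{71}$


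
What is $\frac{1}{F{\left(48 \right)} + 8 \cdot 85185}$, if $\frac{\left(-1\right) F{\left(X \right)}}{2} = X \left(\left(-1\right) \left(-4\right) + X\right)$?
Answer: $\frac{1}{676488} \approx 1.4782 \cdot 10^{-6}$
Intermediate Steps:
$F{\left(X \right)} = - 2 X \left(4 + X\right)$ ($F{\left(X \right)} = - 2 X \left(\left(-1\right) \left(-4\right) + X\right) = - 2 X \left(4 + X\right)$)
$\frac{1}{F{\left(48 \right)} + 8 \cdot 85185} = \frac{1}{\left(-2\right) 48 \left(4 + 48\right) + 8 \cdot 85185} = \frac{1}{\left(-2\right) 48 \cdot 52 + 681480} = \frac{1}{-4992 + 681480} = \frac{1}{676488}$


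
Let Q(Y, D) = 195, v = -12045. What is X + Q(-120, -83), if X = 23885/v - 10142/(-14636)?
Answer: 3414925043/17629062 ≈ 193.71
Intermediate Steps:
X = -22742047/17629062 (X = 23885/(-12045) - 10142/(-14636) = 23885*(-1/12045) - 10142*(-1/14636) = -4777/2409 + 5071/7318 = -22742047/17629062 ≈ -1.2900)
X + Q(-120, -83) = -22742047/17629062 + 195 = 3414925043/17629062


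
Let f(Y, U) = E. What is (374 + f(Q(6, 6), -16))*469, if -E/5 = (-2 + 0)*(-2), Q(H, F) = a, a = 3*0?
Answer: 166026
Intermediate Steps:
a = 0
Q(H, F) = 0
E = -20 (E = -5*(-2 + 0)*(-2) = -(-10)*(-2) = -5*4 = -20)
f(Y, U) = -20
(374 + f(Q(6, 6), -16))*469 = (374 - 20)*469 = 354*469 = 166026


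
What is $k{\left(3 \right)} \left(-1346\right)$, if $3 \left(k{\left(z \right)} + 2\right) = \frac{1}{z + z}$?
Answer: $\frac{23555}{9} \approx 2617.2$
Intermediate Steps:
$k{\left(z \right)} = -2 + \frac{1}{6 z}$ ($k{\left(z \right)} = -2 + \frac{1}{3 \left(z + z\right)} = -2 + \frac{1}{3 \cdot 2 z} = -2 + \frac{\frac{1}{2} \frac{1}{z}}{3} = -2 + \frac{1}{6 z}$)
$k{\left(3 \right)} \left(-1346\right) = \left(-2 + \frac{1}{6 \cdot 3}\right) \left(-1346\right) = \left(-2 + \frac{1}{6} \cdot \frac{1}{3}\right) \left(-1346\right) = \left(-2 + \frac{1}{18}\right) \left(-1346\right) = \left(- \frac{35}{18}\right) \left(-1346\right) = \frac{23555}{9}$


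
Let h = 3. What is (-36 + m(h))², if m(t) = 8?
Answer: 784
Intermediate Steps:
(-36 + m(h))² = (-36 + 8)² = (-28)² = 784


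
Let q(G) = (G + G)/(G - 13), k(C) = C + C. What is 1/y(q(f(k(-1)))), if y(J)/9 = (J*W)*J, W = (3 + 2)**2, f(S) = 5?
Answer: 16/5625 ≈ 0.0028444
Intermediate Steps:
k(C) = 2*C
W = 25 (W = 5**2 = 25)
q(G) = 2*G/(-13 + G) (q(G) = (2*G)/(-13 + G) = 2*G/(-13 + G))
y(J) = 225*J**2 (y(J) = 9*((J*25)*J) = 9*((25*J)*J) = 9*(25*J**2) = 225*J**2)
1/y(q(f(k(-1)))) = 1/(225*(2*5/(-13 + 5))**2) = 1/(225*(2*5/(-8))**2) = 1/(225*(2*5*(-1/8))**2) = 1/(225*(-5/4)**2) = 1/(225*(25/16)) = 1/(5625/16) = 16/5625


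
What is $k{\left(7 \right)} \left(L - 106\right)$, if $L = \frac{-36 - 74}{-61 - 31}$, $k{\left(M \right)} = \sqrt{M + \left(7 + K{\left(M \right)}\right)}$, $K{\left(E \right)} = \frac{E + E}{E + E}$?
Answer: $- \frac{4821 \sqrt{15}}{46} \approx -405.91$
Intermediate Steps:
$K{\left(E \right)} = 1$ ($K{\left(E \right)} = \frac{2 E}{2 E} = 2 E \frac{1}{2 E} = 1$)
$k{\left(M \right)} = \sqrt{8 + M}$ ($k{\left(M \right)} = \sqrt{M + \left(7 + 1\right)} = \sqrt{M + 8} = \sqrt{8 + M}$)
$L = \frac{55}{46}$ ($L = - \frac{110}{-92} = \left(-110\right) \left(- \frac{1}{92}\right) = \frac{55}{46} \approx 1.1957$)
$k{\left(7 \right)} \left(L - 106\right) = \sqrt{8 + 7} \left(\frac{55}{46} - 106\right) = \sqrt{15} \left(- \frac{4821}{46}\right) = - \frac{4821 \sqrt{15}}{46}$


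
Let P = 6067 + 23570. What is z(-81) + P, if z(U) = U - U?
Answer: 29637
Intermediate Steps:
P = 29637
z(U) = 0
z(-81) + P = 0 + 29637 = 29637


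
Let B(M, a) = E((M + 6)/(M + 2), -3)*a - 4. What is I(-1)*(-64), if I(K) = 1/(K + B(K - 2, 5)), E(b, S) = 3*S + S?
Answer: 64/65 ≈ 0.98462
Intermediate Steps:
E(b, S) = 4*S
B(M, a) = -4 - 12*a (B(M, a) = (4*(-3))*a - 4 = -12*a - 4 = -4 - 12*a)
I(K) = 1/(-64 + K) (I(K) = 1/(K + (-4 - 12*5)) = 1/(K + (-4 - 60)) = 1/(K - 64) = 1/(-64 + K))
I(-1)*(-64) = -64/(-64 - 1) = -64/(-65) = -1/65*(-64) = 64/65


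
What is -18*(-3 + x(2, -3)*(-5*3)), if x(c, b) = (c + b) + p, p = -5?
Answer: -1566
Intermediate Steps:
x(c, b) = -5 + b + c (x(c, b) = (c + b) - 5 = (b + c) - 5 = -5 + b + c)
-18*(-3 + x(2, -3)*(-5*3)) = -18*(-3 + (-5 - 3 + 2)*(-5*3)) = -18*(-3 - 6*(-15)) = -18*(-3 + 90) = -18*87 = -1566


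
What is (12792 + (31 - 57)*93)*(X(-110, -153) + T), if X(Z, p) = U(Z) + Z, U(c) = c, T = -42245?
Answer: -440531910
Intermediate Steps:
X(Z, p) = 2*Z (X(Z, p) = Z + Z = 2*Z)
(12792 + (31 - 57)*93)*(X(-110, -153) + T) = (12792 + (31 - 57)*93)*(2*(-110) - 42245) = (12792 - 26*93)*(-220 - 42245) = (12792 - 2418)*(-42465) = 10374*(-42465) = -440531910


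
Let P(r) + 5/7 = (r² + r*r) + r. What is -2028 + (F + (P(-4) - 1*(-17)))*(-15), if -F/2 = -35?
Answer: -26196/7 ≈ -3742.3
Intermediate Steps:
F = 70 (F = -2*(-35) = 70)
P(r) = -5/7 + r + 2*r² (P(r) = -5/7 + ((r² + r*r) + r) = -5/7 + ((r² + r²) + r) = -5/7 + (2*r² + r) = -5/7 + (r + 2*r²) = -5/7 + r + 2*r²)
-2028 + (F + (P(-4) - 1*(-17)))*(-15) = -2028 + (70 + ((-5/7 - 4 + 2*(-4)²) - 1*(-17)))*(-15) = -2028 + (70 + ((-5/7 - 4 + 2*16) + 17))*(-15) = -2028 + (70 + ((-5/7 - 4 + 32) + 17))*(-15) = -2028 + (70 + (191/7 + 17))*(-15) = -2028 + (70 + 310/7)*(-15) = -2028 + (800/7)*(-15) = -2028 - 12000/7 = -26196/7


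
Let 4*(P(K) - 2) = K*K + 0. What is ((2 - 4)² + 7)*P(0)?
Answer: 22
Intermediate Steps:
P(K) = 2 + K²/4 (P(K) = 2 + (K*K + 0)/4 = 2 + (K² + 0)/4 = 2 + K²/4)
((2 - 4)² + 7)*P(0) = ((2 - 4)² + 7)*(2 + (¼)*0²) = ((-2)² + 7)*(2 + (¼)*0) = (4 + 7)*(2 + 0) = 11*2 = 22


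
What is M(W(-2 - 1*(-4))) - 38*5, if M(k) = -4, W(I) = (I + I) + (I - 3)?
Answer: -194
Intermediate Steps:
W(I) = -3 + 3*I (W(I) = 2*I + (-3 + I) = -3 + 3*I)
M(W(-2 - 1*(-4))) - 38*5 = -4 - 38*5 = -4 - 190 = -194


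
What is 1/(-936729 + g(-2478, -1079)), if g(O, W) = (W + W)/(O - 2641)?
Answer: -5119/4795113593 ≈ -1.0675e-6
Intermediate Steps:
g(O, W) = 2*W/(-2641 + O) (g(O, W) = (2*W)/(-2641 + O) = 2*W/(-2641 + O))
1/(-936729 + g(-2478, -1079)) = 1/(-936729 + 2*(-1079)/(-2641 - 2478)) = 1/(-936729 + 2*(-1079)/(-5119)) = 1/(-936729 + 2*(-1079)*(-1/5119)) = 1/(-936729 + 2158/5119) = 1/(-4795113593/5119) = -5119/4795113593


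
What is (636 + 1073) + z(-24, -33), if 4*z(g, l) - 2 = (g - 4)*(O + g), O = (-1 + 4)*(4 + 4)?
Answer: 3419/2 ≈ 1709.5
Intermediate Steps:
O = 24 (O = 3*8 = 24)
z(g, l) = 1/2 + (-4 + g)*(24 + g)/4 (z(g, l) = 1/2 + ((g - 4)*(24 + g))/4 = 1/2 + ((-4 + g)*(24 + g))/4 = 1/2 + (-4 + g)*(24 + g)/4)
(636 + 1073) + z(-24, -33) = (636 + 1073) + (-47/2 + 5*(-24) + (1/4)*(-24)**2) = 1709 + (-47/2 - 120 + (1/4)*576) = 1709 + (-47/2 - 120 + 144) = 1709 + 1/2 = 3419/2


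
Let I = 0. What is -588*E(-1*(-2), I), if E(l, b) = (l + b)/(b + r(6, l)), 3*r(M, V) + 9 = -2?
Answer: 3528/11 ≈ 320.73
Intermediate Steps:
r(M, V) = -11/3 (r(M, V) = -3 + (⅓)*(-2) = -3 - ⅔ = -11/3)
E(l, b) = (b + l)/(-11/3 + b) (E(l, b) = (l + b)/(b - 11/3) = (b + l)/(-11/3 + b))
-588*E(-1*(-2), I) = -1764*(0 - 1*(-2))/(-11 + 3*0) = -1764*(0 + 2)/(-11 + 0) = -1764*2/(-11) = -1764*(-1)*2/11 = -588*(-6/11) = 3528/11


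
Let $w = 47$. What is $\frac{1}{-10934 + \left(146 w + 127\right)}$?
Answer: $- \frac{1}{3945} \approx -0.00025349$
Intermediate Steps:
$\frac{1}{-10934 + \left(146 w + 127\right)} = \frac{1}{-10934 + \left(146 \cdot 47 + 127\right)} = \frac{1}{-10934 + \left(6862 + 127\right)} = \frac{1}{-10934 + 6989} = \frac{1}{-3945} = - \frac{1}{3945}$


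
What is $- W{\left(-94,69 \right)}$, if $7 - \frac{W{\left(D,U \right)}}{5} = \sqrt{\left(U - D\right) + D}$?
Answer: $-35 + 5 \sqrt{69} \approx 6.5331$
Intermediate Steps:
$W{\left(D,U \right)} = 35 - 5 \sqrt{U}$ ($W{\left(D,U \right)} = 35 - 5 \sqrt{\left(U - D\right) + D} = 35 - 5 \sqrt{U}$)
$- W{\left(-94,69 \right)} = - (35 - 5 \sqrt{69}) = -35 + 5 \sqrt{69}$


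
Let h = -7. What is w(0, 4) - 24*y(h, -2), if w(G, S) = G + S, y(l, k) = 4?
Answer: -92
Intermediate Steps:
w(0, 4) - 24*y(h, -2) = (0 + 4) - 24*4 = 4 - 96 = -92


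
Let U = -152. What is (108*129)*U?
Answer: -2117664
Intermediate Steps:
(108*129)*U = (108*129)*(-152) = 13932*(-152) = -2117664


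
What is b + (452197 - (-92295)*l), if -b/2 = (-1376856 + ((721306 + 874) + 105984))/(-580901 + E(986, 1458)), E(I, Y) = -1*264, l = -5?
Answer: -5393146254/581165 ≈ -9279.9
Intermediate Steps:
E(I, Y) = -264
b = -1097384/581165 (b = -2*(-1376856 + ((721306 + 874) + 105984))/(-580901 - 264) = -2*(-1376856 + (722180 + 105984))/(-581165) = -2*(-1376856 + 828164)*(-1)/581165 = -(-1097384)*(-1)/581165 = -2*548692/581165 = -1097384/581165 ≈ -1.8882)
b + (452197 - (-92295)*l) = -1097384/581165 + (452197 - (-92295)*(-5)) = -1097384/581165 + (452197 - 1*461475) = -1097384/581165 + (452197 - 461475) = -1097384/581165 - 9278 = -5393146254/581165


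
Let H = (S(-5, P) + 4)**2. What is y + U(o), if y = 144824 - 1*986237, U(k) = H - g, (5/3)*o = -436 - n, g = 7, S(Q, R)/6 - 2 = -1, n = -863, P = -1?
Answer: -841320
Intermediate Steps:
S(Q, R) = 6 (S(Q, R) = 12 + 6*(-1) = 12 - 6 = 6)
o = 1281/5 (o = 3*(-436 - 1*(-863))/5 = 3*(-436 + 863)/5 = (3/5)*427 = 1281/5 ≈ 256.20)
H = 100 (H = (6 + 4)**2 = 10**2 = 100)
U(k) = 93 (U(k) = 100 - 1*7 = 100 - 7 = 93)
y = -841413 (y = 144824 - 986237 = -841413)
y + U(o) = -841413 + 93 = -841320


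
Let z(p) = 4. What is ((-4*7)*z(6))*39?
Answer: -4368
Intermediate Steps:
((-4*7)*z(6))*39 = (-4*7*4)*39 = -28*4*39 = -112*39 = -4368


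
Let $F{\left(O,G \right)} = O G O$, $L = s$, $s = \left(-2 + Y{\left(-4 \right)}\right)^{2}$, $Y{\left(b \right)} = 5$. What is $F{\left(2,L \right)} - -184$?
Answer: $220$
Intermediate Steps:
$s = 9$ ($s = \left(-2 + 5\right)^{2} = 3^{2} = 9$)
$L = 9$
$F{\left(O,G \right)} = G O^{2}$ ($F{\left(O,G \right)} = G O O = G O^{2}$)
$F{\left(2,L \right)} - -184 = 9 \cdot 2^{2} - -184 = 9 \cdot 4 + 184 = 36 + 184 = 220$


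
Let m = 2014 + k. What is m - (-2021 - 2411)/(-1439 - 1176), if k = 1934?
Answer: 10319588/2615 ≈ 3946.3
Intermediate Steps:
m = 3948 (m = 2014 + 1934 = 3948)
m - (-2021 - 2411)/(-1439 - 1176) = 3948 - (-2021 - 2411)/(-1439 - 1176) = 3948 - (-4432)/(-2615) = 3948 - (-4432)*(-1)/2615 = 3948 - 1*4432/2615 = 3948 - 4432/2615 = 10319588/2615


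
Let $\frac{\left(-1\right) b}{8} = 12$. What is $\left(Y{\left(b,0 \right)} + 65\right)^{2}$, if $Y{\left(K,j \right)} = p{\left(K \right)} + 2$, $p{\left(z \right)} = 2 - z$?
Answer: $27225$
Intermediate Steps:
$b = -96$ ($b = \left(-8\right) 12 = -96$)
$Y{\left(K,j \right)} = 4 - K$ ($Y{\left(K,j \right)} = \left(2 - K\right) + 2 = 4 - K$)
$\left(Y{\left(b,0 \right)} + 65\right)^{2} = \left(\left(4 - -96\right) + 65\right)^{2} = \left(\left(4 + 96\right) + 65\right)^{2} = \left(100 + 65\right)^{2} = 165^{2} = 27225$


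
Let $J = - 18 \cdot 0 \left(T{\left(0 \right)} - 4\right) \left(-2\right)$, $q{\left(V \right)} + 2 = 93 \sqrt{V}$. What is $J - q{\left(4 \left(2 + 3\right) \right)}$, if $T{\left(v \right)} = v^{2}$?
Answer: $2 - 186 \sqrt{5} \approx -413.91$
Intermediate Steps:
$q{\left(V \right)} = -2 + 93 \sqrt{V}$
$J = 0$ ($J = - 18 \cdot 0 \left(0^{2} - 4\right) \left(-2\right) = - 18 \cdot 0 \left(0 - 4\right) \left(-2\right) = - 18 \cdot 0 \left(-4\right) \left(-2\right) = \left(-18\right) 0 \left(-2\right) = 0 \left(-2\right) = 0$)
$J - q{\left(4 \left(2 + 3\right) \right)} = 0 - \left(-2 + 93 \sqrt{4 \left(2 + 3\right)}\right) = 0 - \left(-2 + 93 \sqrt{4 \cdot 5}\right) = 0 - \left(-2 + 93 \sqrt{20}\right) = 0 - \left(-2 + 93 \cdot 2 \sqrt{5}\right) = 0 - \left(-2 + 186 \sqrt{5}\right) = 0 + \left(2 - 186 \sqrt{5}\right) = 2 - 186 \sqrt{5}$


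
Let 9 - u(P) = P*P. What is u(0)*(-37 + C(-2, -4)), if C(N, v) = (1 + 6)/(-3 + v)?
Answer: -342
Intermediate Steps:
C(N, v) = 7/(-3 + v)
u(P) = 9 - P² (u(P) = 9 - P*P = 9 - P²)
u(0)*(-37 + C(-2, -4)) = (9 - 1*0²)*(-37 + 7/(-3 - 4)) = (9 - 1*0)*(-37 + 7/(-7)) = (9 + 0)*(-37 + 7*(-⅐)) = 9*(-37 - 1) = 9*(-38) = -342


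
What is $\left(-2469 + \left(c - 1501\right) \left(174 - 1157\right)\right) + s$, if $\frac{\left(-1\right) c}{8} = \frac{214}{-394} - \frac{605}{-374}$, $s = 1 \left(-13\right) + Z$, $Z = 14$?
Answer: $\frac{4961425839}{3349} \approx 1.4815 \cdot 10^{6}$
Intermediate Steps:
$s = 1$ ($s = 1 \left(-13\right) + 14 = -13 + 14 = 1$)
$c = - \frac{28788}{3349}$ ($c = - 8 \left(\frac{214}{-394} - \frac{605}{-374}\right) = - 8 \left(214 \left(- \frac{1}{394}\right) - - \frac{55}{34}\right) = - 8 \left(- \frac{107}{197} + \frac{55}{34}\right) = \left(-8\right) \frac{7197}{6698} = - \frac{28788}{3349} \approx -8.596$)
$\left(-2469 + \left(c - 1501\right) \left(174 - 1157\right)\right) + s = \left(-2469 + \left(- \frac{28788}{3349} - 1501\right) \left(174 - 1157\right)\right) + 1 = \left(-2469 - - \frac{4969691171}{3349}\right) + 1 = \left(-2469 + \frac{4969691171}{3349}\right) + 1 = \frac{4961422490}{3349} + 1 = \frac{4961425839}{3349}$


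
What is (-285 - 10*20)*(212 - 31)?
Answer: -87785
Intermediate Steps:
(-285 - 10*20)*(212 - 31) = (-285 - 200)*181 = -485*181 = -87785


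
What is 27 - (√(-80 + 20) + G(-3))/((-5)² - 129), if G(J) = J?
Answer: 2805/104 + I*√15/52 ≈ 26.971 + 0.07448*I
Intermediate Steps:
27 - (√(-80 + 20) + G(-3))/((-5)² - 129) = 27 - (√(-80 + 20) - 3)/((-5)² - 129) = 27 - (√(-60) - 3)/(25 - 129) = 27 - (2*I*√15 - 3)/(-104) = 27 - (-3 + 2*I*√15)*(-1)/104 = 27 - (3/104 - I*√15/52) = 27 + (-3/104 + I*√15/52) = 2805/104 + I*√15/52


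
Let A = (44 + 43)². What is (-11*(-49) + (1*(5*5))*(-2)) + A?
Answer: 8058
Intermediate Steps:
A = 7569 (A = 87² = 7569)
(-11*(-49) + (1*(5*5))*(-2)) + A = (-11*(-49) + (1*(5*5))*(-2)) + 7569 = (539 + (1*25)*(-2)) + 7569 = (539 + 25*(-2)) + 7569 = (539 - 50) + 7569 = 489 + 7569 = 8058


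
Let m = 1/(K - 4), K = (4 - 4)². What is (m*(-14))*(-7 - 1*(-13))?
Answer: 21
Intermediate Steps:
K = 0 (K = 0² = 0)
m = -¼ (m = 1/(0 - 4) = 1/(-4) = -¼ ≈ -0.25000)
(m*(-14))*(-7 - 1*(-13)) = (-¼*(-14))*(-7 - 1*(-13)) = 7*(-7 + 13)/2 = (7/2)*6 = 21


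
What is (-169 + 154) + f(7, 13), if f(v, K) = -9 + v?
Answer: -17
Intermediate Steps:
(-169 + 154) + f(7, 13) = (-169 + 154) + (-9 + 7) = -15 - 2 = -17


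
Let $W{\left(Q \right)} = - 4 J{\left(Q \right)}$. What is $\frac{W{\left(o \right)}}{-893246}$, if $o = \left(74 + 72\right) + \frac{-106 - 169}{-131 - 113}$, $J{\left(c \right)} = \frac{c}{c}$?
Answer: $\frac{2}{446623} \approx 4.478 \cdot 10^{-6}$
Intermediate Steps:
$J{\left(c \right)} = 1$
$o = \frac{35899}{244}$ ($o = 146 - \frac{275}{-244} = 146 - - \frac{275}{244} = 146 + \frac{275}{244} = \frac{35899}{244} \approx 147.13$)
$W{\left(Q \right)} = -4$ ($W{\left(Q \right)} = \left(-4\right) 1 = -4$)
$\frac{W{\left(o \right)}}{-893246} = - \frac{4}{-893246} = \left(-4\right) \left(- \frac{1}{893246}\right) = \frac{2}{446623}$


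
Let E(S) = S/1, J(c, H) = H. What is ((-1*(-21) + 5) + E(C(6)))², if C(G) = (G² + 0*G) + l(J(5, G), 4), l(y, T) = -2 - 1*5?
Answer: 3025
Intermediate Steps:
l(y, T) = -7 (l(y, T) = -2 - 5 = -7)
C(G) = -7 + G² (C(G) = (G² + 0*G) - 7 = (G² + 0) - 7 = G² - 7 = -7 + G²)
E(S) = S (E(S) = S*1 = S)
((-1*(-21) + 5) + E(C(6)))² = ((-1*(-21) + 5) + (-7 + 6²))² = ((21 + 5) + (-7 + 36))² = (26 + 29)² = 55² = 3025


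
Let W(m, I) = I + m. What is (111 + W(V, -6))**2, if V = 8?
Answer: 12769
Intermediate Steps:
(111 + W(V, -6))**2 = (111 + (-6 + 8))**2 = (111 + 2)**2 = 113**2 = 12769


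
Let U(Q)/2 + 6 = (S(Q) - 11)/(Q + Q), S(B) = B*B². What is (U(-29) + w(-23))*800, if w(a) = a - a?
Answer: 19241600/29 ≈ 6.6350e+5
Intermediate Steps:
S(B) = B³
w(a) = 0
U(Q) = -12 + (-11 + Q³)/Q (U(Q) = -12 + 2*((Q³ - 11)/(Q + Q)) = -12 + 2*((-11 + Q³)/((2*Q))) = -12 + 2*((-11 + Q³)*(1/(2*Q))) = -12 + 2*((-11 + Q³)/(2*Q)) = -12 + (-11 + Q³)/Q)
(U(-29) + w(-23))*800 = ((-12 + (-29)² - 11/(-29)) + 0)*800 = ((-12 + 841 - 11*(-1/29)) + 0)*800 = ((-12 + 841 + 11/29) + 0)*800 = (24052/29 + 0)*800 = (24052/29)*800 = 19241600/29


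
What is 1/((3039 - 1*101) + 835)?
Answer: 1/3773 ≈ 0.00026504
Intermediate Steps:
1/((3039 - 1*101) + 835) = 1/((3039 - 101) + 835) = 1/(2938 + 835) = 1/3773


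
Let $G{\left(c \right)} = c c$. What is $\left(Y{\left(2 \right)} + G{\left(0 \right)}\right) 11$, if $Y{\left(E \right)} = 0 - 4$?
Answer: $-44$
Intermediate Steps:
$Y{\left(E \right)} = -4$ ($Y{\left(E \right)} = 0 - 4 = -4$)
$G{\left(c \right)} = c^{2}$
$\left(Y{\left(2 \right)} + G{\left(0 \right)}\right) 11 = \left(-4 + 0^{2}\right) 11 = \left(-4 + 0\right) 11 = \left(-4\right) 11 = -44$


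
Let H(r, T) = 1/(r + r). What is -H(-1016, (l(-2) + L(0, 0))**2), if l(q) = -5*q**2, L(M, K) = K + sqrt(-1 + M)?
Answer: 1/2032 ≈ 0.00049213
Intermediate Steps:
H(r, T) = 1/(2*r)
-H(-1016, (l(-2) + L(0, 0))**2) = -1/(2*(-1016)) = -(-1)/(2*1016) = -1*(-1/2032) = 1/2032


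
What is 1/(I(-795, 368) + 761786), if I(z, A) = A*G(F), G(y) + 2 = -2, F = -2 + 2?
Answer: 1/760314 ≈ 1.3152e-6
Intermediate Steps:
F = 0
G(y) = -4 (G(y) = -2 - 2 = -4)
I(z, A) = -4*A (I(z, A) = A*(-4) = -4*A)
1/(I(-795, 368) + 761786) = 1/(-4*368 + 761786) = 1/(-1472 + 761786) = 1/760314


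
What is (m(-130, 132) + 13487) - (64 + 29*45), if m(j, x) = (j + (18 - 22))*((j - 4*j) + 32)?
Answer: -44430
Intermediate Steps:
m(j, x) = (-4 + j)*(32 - 3*j) (m(j, x) = (j - 4)*(-3*j + 32) = (-4 + j)*(32 - 3*j))
(m(-130, 132) + 13487) - (64 + 29*45) = ((-128 - 3*(-130)² + 44*(-130)) + 13487) - (64 + 29*45) = ((-128 - 3*16900 - 5720) + 13487) - (64 + 1305) = ((-128 - 50700 - 5720) + 13487) - 1*1369 = (-56548 + 13487) - 1369 = -43061 - 1369 = -44430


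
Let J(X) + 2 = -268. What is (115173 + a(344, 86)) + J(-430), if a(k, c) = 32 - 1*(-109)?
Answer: 115044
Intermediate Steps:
a(k, c) = 141 (a(k, c) = 32 + 109 = 141)
J(X) = -270 (J(X) = -2 - 268 = -270)
(115173 + a(344, 86)) + J(-430) = (115173 + 141) - 270 = 115314 - 270 = 115044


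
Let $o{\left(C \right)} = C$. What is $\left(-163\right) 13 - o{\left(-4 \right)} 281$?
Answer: $-995$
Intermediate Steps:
$\left(-163\right) 13 - o{\left(-4 \right)} 281 = \left(-163\right) 13 - \left(-4\right) 281 = -2119 - -1124 = -2119 + 1124 = -995$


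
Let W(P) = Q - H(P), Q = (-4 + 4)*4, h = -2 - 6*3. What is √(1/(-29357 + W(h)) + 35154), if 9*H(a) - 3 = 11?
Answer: 3*√272700934544047/264227 ≈ 187.49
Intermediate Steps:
H(a) = 14/9 (H(a) = ⅓ + (⅑)*11 = ⅓ + 11/9 = 14/9)
h = -20 (h = -2 - 18 = -20)
Q = 0 (Q = 0*4 = 0)
W(P) = -14/9 (W(P) = 0 - 1*14/9 = 0 - 14/9 = -14/9)
√(1/(-29357 + W(h)) + 35154) = √(1/(-29357 - 14/9) + 35154) = √(1/(-264227/9) + 35154) = √(-9/264227 + 35154) = √(9288635949/264227) = 3*√272700934544047/264227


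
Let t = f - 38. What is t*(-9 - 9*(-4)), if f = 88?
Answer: 1350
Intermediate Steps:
t = 50 (t = 88 - 38 = 50)
t*(-9 - 9*(-4)) = 50*(-9 - 9*(-4)) = 50*(-9 + 36) = 50*27 = 1350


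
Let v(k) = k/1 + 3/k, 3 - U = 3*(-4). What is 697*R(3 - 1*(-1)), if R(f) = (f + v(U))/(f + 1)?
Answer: 66912/25 ≈ 2676.5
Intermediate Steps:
U = 15 (U = 3 - 3*(-4) = 3 - 1*(-12) = 3 + 12 = 15)
v(k) = k + 3/k (v(k) = k*1 + 3/k = k + 3/k)
R(f) = (76/5 + f)/(1 + f) (R(f) = (f + (15 + 3/15))/(f + 1) = (f + (15 + 3*(1/15)))/(1 + f) = (f + (15 + 1/5))/(1 + f) = (f + 76/5)/(1 + f) = (76/5 + f)/(1 + f))
697*R(3 - 1*(-1)) = 697*((76/5 + (3 - 1*(-1)))/(1 + (3 - 1*(-1)))) = 697*((76/5 + (3 + 1))/(1 + (3 + 1))) = 697*((76/5 + 4)/(1 + 4)) = 697*((96/5)/5) = 697*((1/5)*(96/5)) = 697*(96/25) = 66912/25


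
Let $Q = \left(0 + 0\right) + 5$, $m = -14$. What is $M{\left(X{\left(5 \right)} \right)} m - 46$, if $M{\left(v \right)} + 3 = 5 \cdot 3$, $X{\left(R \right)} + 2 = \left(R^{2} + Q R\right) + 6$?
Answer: $-214$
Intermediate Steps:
$Q = 5$ ($Q = 0 + 5 = 5$)
$X{\left(R \right)} = 4 + R^{2} + 5 R$ ($X{\left(R \right)} = -2 + \left(\left(R^{2} + 5 R\right) + 6\right) = -2 + \left(6 + R^{2} + 5 R\right) = 4 + R^{2} + 5 R$)
$M{\left(v \right)} = 12$ ($M{\left(v \right)} = -3 + 5 \cdot 3 = -3 + 15 = 12$)
$M{\left(X{\left(5 \right)} \right)} m - 46 = 12 \left(-14\right) - 46 = -168 - 46 = -214$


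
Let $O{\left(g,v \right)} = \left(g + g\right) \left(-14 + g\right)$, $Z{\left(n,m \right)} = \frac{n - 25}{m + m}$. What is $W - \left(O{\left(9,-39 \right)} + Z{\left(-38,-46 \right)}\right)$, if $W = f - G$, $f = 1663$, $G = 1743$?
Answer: $\frac{857}{92} \approx 9.3152$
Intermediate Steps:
$Z{\left(n,m \right)} = \frac{-25 + n}{2 m}$
$O{\left(g,v \right)} = 2 g \left(-14 + g\right)$
$W = -80$ ($W = 1663 - 1743 = -80$)
$W - \left(O{\left(9,-39 \right)} + Z{\left(-38,-46 \right)}\right) = -80 - \left(2 \cdot 9 \left(-14 + 9\right) + \frac{-25 - 38}{2 \left(-46\right)}\right) = -80 - \left(2 \cdot 9 \left(-5\right) + \frac{1}{2} \left(- \frac{1}{46}\right) \left(-63\right)\right) = -80 - \left(-90 + \frac{63}{92}\right) = -80 - - \frac{8217}{92} = -80 + \frac{8217}{92} = \frac{857}{92}$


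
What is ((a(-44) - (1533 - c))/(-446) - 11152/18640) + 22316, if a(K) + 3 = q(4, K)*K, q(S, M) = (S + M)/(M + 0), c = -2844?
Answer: 5800004439/259795 ≈ 22325.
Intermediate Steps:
q(S, M) = (M + S)/M
a(K) = 1 + K (a(K) = -3 + ((K + 4)/K)*K = -3 + ((4 + K)/K)*K = -3 + (4 + K) = 1 + K)
((a(-44) - (1533 - c))/(-446) - 11152/18640) + 22316 = (((1 - 44) - (1533 - 1*(-2844)))/(-446) - 11152/18640) + 22316 = ((-43 - (1533 + 2844))*(-1/446) - 11152*1/18640) + 22316 = ((-43 - 1*4377)*(-1/446) - 697/1165) + 22316 = ((-43 - 4377)*(-1/446) - 697/1165) + 22316 = (-4420*(-1/446) - 697/1165) + 22316 = (2210/223 - 697/1165) + 22316 = 2419219/259795 + 22316 = 5800004439/259795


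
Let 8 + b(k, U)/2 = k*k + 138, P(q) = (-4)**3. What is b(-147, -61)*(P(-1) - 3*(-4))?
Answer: -2260856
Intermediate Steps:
P(q) = -64
b(k, U) = 260 + 2*k**2 (b(k, U) = -16 + 2*(k*k + 138) = -16 + 2*(k**2 + 138) = -16 + 2*(138 + k**2) = -16 + (276 + 2*k**2) = 260 + 2*k**2)
b(-147, -61)*(P(-1) - 3*(-4)) = (260 + 2*(-147)**2)*(-64 - 3*(-4)) = (260 + 2*21609)*(-64 + 12) = (260 + 43218)*(-52) = 43478*(-52) = -2260856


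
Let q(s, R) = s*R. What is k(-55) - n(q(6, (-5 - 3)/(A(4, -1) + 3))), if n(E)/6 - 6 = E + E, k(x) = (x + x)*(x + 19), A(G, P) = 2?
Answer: 20196/5 ≈ 4039.2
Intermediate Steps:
q(s, R) = R*s
k(x) = 2*x*(19 + x) (k(x) = (2*x)*(19 + x) = 2*x*(19 + x))
n(E) = 36 + 12*E (n(E) = 36 + 6*(E + E) = 36 + 6*(2*E) = 36 + 12*E)
k(-55) - n(q(6, (-5 - 3)/(A(4, -1) + 3))) = 2*(-55)*(19 - 55) - (36 + 12*(((-5 - 3)/(2 + 3))*6)) = 2*(-55)*(-36) - (36 + 12*(-8/5*6)) = 3960 - (36 + 12*(-8*⅕*6)) = 3960 - (36 + 12*(-8/5*6)) = 3960 - (36 + 12*(-48/5)) = 3960 - (36 - 576/5) = 3960 - 1*(-396/5) = 3960 + 396/5 = 20196/5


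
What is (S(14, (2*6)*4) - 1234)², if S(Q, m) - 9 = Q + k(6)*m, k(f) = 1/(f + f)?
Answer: 1456849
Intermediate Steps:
k(f) = 1/(2*f)
S(Q, m) = 9 + Q + m/12 (S(Q, m) = 9 + (Q + ((½)/6)*m) = 9 + (Q + ((½)*(⅙))*m) = 9 + (Q + m/12) = 9 + Q + m/12)
(S(14, (2*6)*4) - 1234)² = ((9 + 14 + ((2*6)*4)/12) - 1234)² = ((9 + 14 + (12*4)/12) - 1234)² = ((9 + 14 + (1/12)*48) - 1234)² = ((9 + 14 + 4) - 1234)² = (27 - 1234)² = (-1207)² = 1456849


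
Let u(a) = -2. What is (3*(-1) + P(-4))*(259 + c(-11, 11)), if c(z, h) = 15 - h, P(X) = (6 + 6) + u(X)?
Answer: 1841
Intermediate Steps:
P(X) = 10 (P(X) = (6 + 6) - 2 = 12 - 2 = 10)
(3*(-1) + P(-4))*(259 + c(-11, 11)) = (3*(-1) + 10)*(259 + (15 - 1*11)) = (-3 + 10)*(259 + (15 - 11)) = 7*(259 + 4) = 7*263 = 1841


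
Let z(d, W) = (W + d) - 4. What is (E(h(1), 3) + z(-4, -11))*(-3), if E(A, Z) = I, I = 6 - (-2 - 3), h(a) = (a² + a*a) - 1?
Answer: 24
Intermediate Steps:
z(d, W) = -4 + W + d
h(a) = -1 + 2*a² (h(a) = (a² + a²) - 1 = 2*a² - 1 = -1 + 2*a²)
I = 11 (I = 6 - 1*(-5) = 6 + 5 = 11)
E(A, Z) = 11
(E(h(1), 3) + z(-4, -11))*(-3) = (11 + (-4 - 11 - 4))*(-3) = (11 - 19)*(-3) = -8*(-3) = 24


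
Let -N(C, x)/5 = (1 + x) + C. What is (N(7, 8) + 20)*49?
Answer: -2940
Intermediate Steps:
N(C, x) = -5 - 5*C - 5*x (N(C, x) = -5*((1 + x) + C) = -5*(1 + C + x) = -5 - 5*C - 5*x)
(N(7, 8) + 20)*49 = ((-5 - 5*7 - 5*8) + 20)*49 = ((-5 - 35 - 40) + 20)*49 = (-80 + 20)*49 = -60*49 = -2940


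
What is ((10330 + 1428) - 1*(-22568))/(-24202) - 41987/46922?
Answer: -1313406973/567803122 ≈ -2.3131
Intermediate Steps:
((10330 + 1428) - 1*(-22568))/(-24202) - 41987/46922 = (11758 + 22568)*(-1/24202) - 41987*1/46922 = 34326*(-1/24202) - 41987/46922 = -17163/12101 - 41987/46922 = -1313406973/567803122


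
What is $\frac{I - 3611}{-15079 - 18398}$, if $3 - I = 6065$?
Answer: $\frac{9673}{33477} \approx 0.28894$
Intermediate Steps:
$I = -6062$ ($I = 3 - 6065 = -6062$)
$\frac{I - 3611}{-15079 - 18398} = \frac{-6062 - 3611}{-15079 - 18398} = - \frac{9673}{-33477} = \left(-9673\right) \left(- \frac{1}{33477}\right) = \frac{9673}{33477}$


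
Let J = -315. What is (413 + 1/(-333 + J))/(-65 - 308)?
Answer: -267623/241704 ≈ -1.1072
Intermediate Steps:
(413 + 1/(-333 + J))/(-65 - 308) = (413 + 1/(-333 - 315))/(-65 - 308) = (413 + 1/(-648))/(-373) = (413 - 1/648)*(-1/373) = (267623/648)*(-1/373) = -267623/241704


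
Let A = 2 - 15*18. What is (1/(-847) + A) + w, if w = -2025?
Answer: -1942172/847 ≈ -2293.0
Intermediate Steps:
A = -268 (A = 2 - 270 = -268)
(1/(-847) + A) + w = (1/(-847) - 268) - 2025 = (-1/847 - 268) - 2025 = -226997/847 - 2025 = -1942172/847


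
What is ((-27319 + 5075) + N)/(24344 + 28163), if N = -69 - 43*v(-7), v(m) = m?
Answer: -22012/52507 ≈ -0.41922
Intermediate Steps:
N = 232 (N = -69 - 43*(-7) = -69 + 301 = 232)
((-27319 + 5075) + N)/(24344 + 28163) = ((-27319 + 5075) + 232)/(24344 + 28163) = (-22244 + 232)/52507 = -22012*1/52507 = -22012/52507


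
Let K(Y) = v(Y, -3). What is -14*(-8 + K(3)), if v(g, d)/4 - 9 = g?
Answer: -560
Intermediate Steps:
v(g, d) = 36 + 4*g
K(Y) = 36 + 4*Y
-14*(-8 + K(3)) = -14*(-8 + (36 + 4*3)) = -14*(-8 + (36 + 12)) = -14*(-8 + 48) = -14*40 = -560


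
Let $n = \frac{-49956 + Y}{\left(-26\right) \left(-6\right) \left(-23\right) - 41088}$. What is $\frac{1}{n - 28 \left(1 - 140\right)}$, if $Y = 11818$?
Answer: $\frac{22338}{86958565} \approx 0.00025688$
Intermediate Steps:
$n = \frac{19069}{22338}$ ($n = \frac{-49956 + 11818}{\left(-26\right) \left(-6\right) \left(-23\right) - 41088} = - \frac{38138}{156 \left(-23\right) - 41088} = - \frac{38138}{-3588 - 41088} = - \frac{38138}{-44676} = \left(-38138\right) \left(- \frac{1}{44676}\right) = \frac{19069}{22338} \approx 0.85366$)
$\frac{1}{n - 28 \left(1 - 140\right)} = \frac{1}{\frac{19069}{22338} - 28 \left(1 - 140\right)} = \frac{1}{\frac{19069}{22338} - -3892} = \frac{1}{\frac{19069}{22338} + 3892} = \frac{1}{\frac{86958565}{22338}} = \frac{22338}{86958565}$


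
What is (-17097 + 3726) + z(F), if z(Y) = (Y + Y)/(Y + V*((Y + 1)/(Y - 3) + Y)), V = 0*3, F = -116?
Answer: -13369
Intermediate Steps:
V = 0
z(Y) = 2 (z(Y) = (Y + Y)/(Y + 0*((Y + 1)/(Y - 3) + Y)) = (2*Y)/(Y + 0*((1 + Y)/(-3 + Y) + Y)) = (2*Y)/(Y + 0*(Y + (1 + Y)/(-3 + Y))) = (2*Y)/(Y + 0) = (2*Y)/Y = 2)
(-17097 + 3726) + z(F) = (-17097 + 3726) + 2 = -13371 + 2 = -13369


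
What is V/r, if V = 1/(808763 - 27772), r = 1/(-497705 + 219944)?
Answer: -277761/780991 ≈ -0.35565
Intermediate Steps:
r = -1/277761 (r = 1/(-277761) = -1/277761 ≈ -3.6002e-6)
V = 1/780991 ≈ 1.2804e-6
V/r = 1/(780991*(-1/277761)) = (1/780991)*(-277761) = -277761/780991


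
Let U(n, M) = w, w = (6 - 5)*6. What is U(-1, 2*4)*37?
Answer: 222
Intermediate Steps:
w = 6 (w = 1*6 = 6)
U(n, M) = 6
U(-1, 2*4)*37 = 6*37 = 222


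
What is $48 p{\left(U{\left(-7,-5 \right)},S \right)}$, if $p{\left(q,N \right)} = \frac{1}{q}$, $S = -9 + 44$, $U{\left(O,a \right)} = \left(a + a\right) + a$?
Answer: $- \frac{16}{5} \approx -3.2$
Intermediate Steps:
$U{\left(O,a \right)} = 3 a$ ($U{\left(O,a \right)} = 2 a + a = 3 a$)
$S = 35$
$48 p{\left(U{\left(-7,-5 \right)},S \right)} = \frac{48}{3 \left(-5\right)} = \frac{48}{-15} = 48 \left(- \frac{1}{15}\right) = - \frac{16}{5}$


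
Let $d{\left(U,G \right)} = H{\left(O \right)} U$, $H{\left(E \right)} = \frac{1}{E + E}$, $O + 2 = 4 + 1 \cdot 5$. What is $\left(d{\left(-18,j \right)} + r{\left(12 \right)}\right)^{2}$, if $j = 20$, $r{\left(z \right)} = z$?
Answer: $\frac{5625}{49} \approx 114.8$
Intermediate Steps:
$O = 7$ ($O = -2 + \left(4 + 1 \cdot 5\right) = -2 + \left(4 + 5\right) = -2 + 9 = 7$)
$H{\left(E \right)} = \frac{1}{2 E}$
$d{\left(U,G \right)} = \frac{U}{14}$ ($d{\left(U,G \right)} = \frac{1}{2 \cdot 7} U = \frac{1}{2} \cdot \frac{1}{7} U = \frac{U}{14}$)
$\left(d{\left(-18,j \right)} + r{\left(12 \right)}\right)^{2} = \left(\frac{1}{14} \left(-18\right) + 12\right)^{2} = \left(- \frac{9}{7} + 12\right)^{2} = \left(\frac{75}{7}\right)^{2} = \frac{5625}{49}$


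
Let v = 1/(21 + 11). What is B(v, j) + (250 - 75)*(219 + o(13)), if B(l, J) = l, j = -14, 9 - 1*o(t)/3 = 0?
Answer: 1377601/32 ≈ 43050.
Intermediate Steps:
o(t) = 27 (o(t) = 27 - 3*0 = 27 + 0 = 27)
v = 1/32 ≈ 0.031250
B(v, j) + (250 - 75)*(219 + o(13)) = 1/32 + (250 - 75)*(219 + 27) = 1/32 + 175*246 = 1/32 + 43050 = 1377601/32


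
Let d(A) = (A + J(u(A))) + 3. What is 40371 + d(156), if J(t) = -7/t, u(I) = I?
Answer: 6322673/156 ≈ 40530.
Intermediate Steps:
d(A) = 3 + A - 7/A (d(A) = (A - 7/A) + 3 = 3 + A - 7/A)
40371 + d(156) = 40371 + (3 + 156 - 7/156) = 40371 + 24797/156 = 6322673/156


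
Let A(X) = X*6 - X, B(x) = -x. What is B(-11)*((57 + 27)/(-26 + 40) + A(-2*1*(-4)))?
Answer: 506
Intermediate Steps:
A(X) = 5*X (A(X) = 6*X - X = 5*X)
B(-11)*((57 + 27)/(-26 + 40) + A(-2*1*(-4))) = (-1*(-11))*((57 + 27)/(-26 + 40) + 5*(-2*1*(-4))) = 11*(84/14 + 5*(-2*(-4))) = 11*(84*(1/14) + 5*8) = 11*(6 + 40) = 11*46 = 506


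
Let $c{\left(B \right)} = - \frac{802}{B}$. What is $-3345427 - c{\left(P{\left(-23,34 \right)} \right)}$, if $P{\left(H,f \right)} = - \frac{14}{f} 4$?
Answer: $- \frac{46842795}{14} \approx -3.3459 \cdot 10^{6}$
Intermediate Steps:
$P{\left(H,f \right)} = - \frac{56}{f}$
$-3345427 - c{\left(P{\left(-23,34 \right)} \right)} = -3345427 - - \frac{802}{\left(-56\right) \frac{1}{34}} = -3345427 - - \frac{802}{- \frac{28}{17}} = -3345427 - \left(-802\right) \left(- \frac{17}{28}\right) = -3345427 - \frac{6817}{14} = - \frac{46842795}{14}$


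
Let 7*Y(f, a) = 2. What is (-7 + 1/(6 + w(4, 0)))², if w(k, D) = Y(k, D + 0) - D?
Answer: 90601/1936 ≈ 46.798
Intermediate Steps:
Y(f, a) = 2/7 (Y(f, a) = (⅐)*2 = 2/7)
w(k, D) = 2/7 - D
(-7 + 1/(6 + w(4, 0)))² = (-7 + 1/(6 + (2/7 - 1*0)))² = (-7 + 1/(6 + (2/7 + 0)))² = (-7 + 1/(6 + 2/7))² = (-7 + 1/(44/7))² = (-7 + 7/44)² = (-301/44)² = 90601/1936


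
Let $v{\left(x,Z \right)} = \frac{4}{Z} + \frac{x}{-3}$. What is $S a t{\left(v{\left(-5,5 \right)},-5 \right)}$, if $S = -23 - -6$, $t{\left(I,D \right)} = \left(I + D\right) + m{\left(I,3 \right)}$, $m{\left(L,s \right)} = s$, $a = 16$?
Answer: $- \frac{1904}{15} \approx -126.93$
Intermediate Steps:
$v{\left(x,Z \right)} = \frac{4}{Z} - \frac{x}{3}$ ($v{\left(x,Z \right)} = \frac{4}{Z} + x \left(- \frac{1}{3}\right) = \frac{4}{Z} - \frac{x}{3}$)
$t{\left(I,D \right)} = 3 + D + I$ ($t{\left(I,D \right)} = \left(I + D\right) + 3 = \left(D + I\right) + 3 = 3 + D + I$)
$S = -17$ ($S = -23 + 6 = -17$)
$S a t{\left(v{\left(-5,5 \right)},-5 \right)} = \left(-17\right) 16 \left(3 - 5 + \left(\frac{4}{5} - - \frac{5}{3}\right)\right) = - 272 \left(3 - 5 + \left(4 \cdot \frac{1}{5} + \frac{5}{3}\right)\right) = - 272 \left(3 - 5 + \left(\frac{4}{5} + \frac{5}{3}\right)\right) = - 272 \left(3 - 5 + \frac{37}{15}\right) = \left(-272\right) \frac{7}{15} = - \frac{1904}{15}$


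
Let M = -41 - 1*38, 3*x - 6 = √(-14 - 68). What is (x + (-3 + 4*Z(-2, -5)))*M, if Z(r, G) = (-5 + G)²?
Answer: -31521 - 79*I*√82/3 ≈ -31521.0 - 238.46*I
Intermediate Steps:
x = 2 + I*√82/3 (x = 2 + √(-14 - 68)/3 = 2 + √(-82)/3 = 2 + (I*√82)/3 = 2 + I*√82/3 ≈ 2.0 + 3.0185*I)
M = -79 (M = -41 - 38 = -79)
(x + (-3 + 4*Z(-2, -5)))*M = ((2 + I*√82/3) + (-3 + 4*(-5 - 5)²))*(-79) = ((2 + I*√82/3) + (-3 + 4*(-10)²))*(-79) = ((2 + I*√82/3) + (-3 + 4*100))*(-79) = ((2 + I*√82/3) + (-3 + 400))*(-79) = ((2 + I*√82/3) + 397)*(-79) = (399 + I*√82/3)*(-79) = -31521 - 79*I*√82/3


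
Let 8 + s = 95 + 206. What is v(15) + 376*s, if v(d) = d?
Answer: 110183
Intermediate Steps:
s = 293 (s = -8 + (95 + 206) = -8 + 301 = 293)
v(15) + 376*s = 15 + 376*293 = 15 + 110168 = 110183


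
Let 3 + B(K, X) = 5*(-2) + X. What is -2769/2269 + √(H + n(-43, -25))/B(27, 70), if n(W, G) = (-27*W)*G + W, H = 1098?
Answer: -2769/2269 + I*√27970/57 ≈ -1.2204 + 2.9341*I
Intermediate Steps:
n(W, G) = W - 27*G*W (n(W, G) = -27*G*W + W = W - 27*G*W)
B(K, X) = -13 + X (B(K, X) = -3 + (5*(-2) + X) = -3 + (-10 + X) = -13 + X)
-2769/2269 + √(H + n(-43, -25))/B(27, 70) = -2769/2269 + √(1098 - 43*(1 - 27*(-25)))/(-13 + 70) = -2769*1/2269 + √(1098 - 43*(1 + 675))/57 = -2769/2269 + √(1098 - 43*676)*(1/57) = -2769/2269 + √(1098 - 29068)*(1/57) = -2769/2269 + √(-27970)*(1/57) = -2769/2269 + (I*√27970)*(1/57) = -2769/2269 + I*√27970/57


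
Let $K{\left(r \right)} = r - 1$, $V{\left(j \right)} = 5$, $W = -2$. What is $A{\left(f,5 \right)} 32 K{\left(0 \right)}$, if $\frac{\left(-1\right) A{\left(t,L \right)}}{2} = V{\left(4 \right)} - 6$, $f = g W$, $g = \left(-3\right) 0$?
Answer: $-64$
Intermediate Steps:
$g = 0$
$f = 0$ ($f = 0 \left(-2\right) = 0$)
$A{\left(t,L \right)} = 2$ ($A{\left(t,L \right)} = - 2 \left(5 - 6\right) = \left(-2\right) \left(-1\right) = 2$)
$K{\left(r \right)} = -1 + r$ ($K{\left(r \right)} = r - 1 = -1 + r$)
$A{\left(f,5 \right)} 32 K{\left(0 \right)} = 2 \cdot 32 \left(-1 + 0\right) = 64 \left(-1\right) = -64$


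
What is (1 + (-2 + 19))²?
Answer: 324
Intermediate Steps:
(1 + (-2 + 19))² = (1 + 17)² = 18² = 324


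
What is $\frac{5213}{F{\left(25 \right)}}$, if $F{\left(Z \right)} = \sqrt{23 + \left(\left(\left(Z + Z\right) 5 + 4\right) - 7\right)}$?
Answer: $\frac{5213 \sqrt{30}}{90} \approx 317.25$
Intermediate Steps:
$F{\left(Z \right)} = \sqrt{20 + 10 Z}$ ($F{\left(Z \right)} = \sqrt{23 + \left(\left(2 Z 5 + 4\right) - 7\right)} = \sqrt{23 + \left(\left(10 Z + 4\right) - 7\right)} = \sqrt{23 + \left(\left(4 + 10 Z\right) - 7\right)} = \sqrt{23 + \left(-3 + 10 Z\right)} = \sqrt{20 + 10 Z}$)
$\frac{5213}{F{\left(25 \right)}} = \frac{5213}{\sqrt{20 + 10 \cdot 25}} = \frac{5213}{\sqrt{20 + 250}} = \frac{5213}{\sqrt{270}} = \frac{5213}{3 \sqrt{30}} = 5213 \frac{\sqrt{30}}{90} = \frac{5213 \sqrt{30}}{90}$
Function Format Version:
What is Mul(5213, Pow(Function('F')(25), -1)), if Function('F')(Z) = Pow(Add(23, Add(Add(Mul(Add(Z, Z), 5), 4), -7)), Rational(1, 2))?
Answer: Mul(Rational(5213, 90), Pow(30, Rational(1, 2))) ≈ 317.25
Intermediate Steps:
Function('F')(Z) = Pow(Add(20, Mul(10, Z)), Rational(1, 2)) (Function('F')(Z) = Pow(Add(23, Add(Add(Mul(Mul(2, Z), 5), 4), -7)), Rational(1, 2)) = Pow(Add(23, Add(Add(Mul(10, Z), 4), -7)), Rational(1, 2)) = Pow(Add(23, Add(Add(4, Mul(10, Z)), -7)), Rational(1, 2)) = Pow(Add(23, Add(-3, Mul(10, Z))), Rational(1, 2)) = Pow(Add(20, Mul(10, Z)), Rational(1, 2)))
Mul(5213, Pow(Function('F')(25), -1)) = Mul(5213, Pow(Pow(Add(20, Mul(10, 25)), Rational(1, 2)), -1)) = Mul(5213, Pow(Pow(Add(20, 250), Rational(1, 2)), -1)) = Mul(5213, Pow(Pow(270, Rational(1, 2)), -1)) = Mul(5213, Pow(Mul(3, Pow(30, Rational(1, 2))), -1)) = Mul(5213, Mul(Rational(1, 90), Pow(30, Rational(1, 2)))) = Mul(Rational(5213, 90), Pow(30, Rational(1, 2)))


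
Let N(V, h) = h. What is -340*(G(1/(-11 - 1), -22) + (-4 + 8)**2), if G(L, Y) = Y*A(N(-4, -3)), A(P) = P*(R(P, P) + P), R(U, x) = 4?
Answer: -27880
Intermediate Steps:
A(P) = P*(4 + P)
G(L, Y) = -3*Y (G(L, Y) = Y*(-3*(4 - 3)) = Y*(-3*1) = Y*(-3) = -3*Y)
-340*(G(1/(-11 - 1), -22) + (-4 + 8)**2) = -340*(-3*(-22) + (-4 + 8)**2) = -340*(66 + 4**2) = -340*(66 + 16) = -340*82 = -27880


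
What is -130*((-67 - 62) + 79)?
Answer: 6500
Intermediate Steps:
-130*((-67 - 62) + 79) = -130*(-129 + 79) = -130*(-50) = 6500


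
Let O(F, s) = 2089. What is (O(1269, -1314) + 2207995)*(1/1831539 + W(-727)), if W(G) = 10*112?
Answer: 4533597646199204/1831539 ≈ 2.4753e+9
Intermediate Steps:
W(G) = 1120
(O(1269, -1314) + 2207995)*(1/1831539 + W(-727)) = (2089 + 2207995)*(1/1831539 + 1120) = 2210084*(1/1831539 + 1120) = 2210084*(2051323681/1831539) = 4533597646199204/1831539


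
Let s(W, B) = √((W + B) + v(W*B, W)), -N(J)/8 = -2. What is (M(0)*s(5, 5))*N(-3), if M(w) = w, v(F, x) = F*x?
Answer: 0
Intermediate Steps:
N(J) = 16 (N(J) = -8*(-2) = 16)
s(W, B) = √(B + W + B*W²) (s(W, B) = √((W + B) + (W*B)*W) = √((B + W) + (B*W)*W) = √((B + W) + B*W²) = √(B + W + B*W²))
(M(0)*s(5, 5))*N(-3) = (0*√(5 + 5 + 5*5²))*16 = (0*√(5 + 5 + 5*25))*16 = (0*√(5 + 5 + 125))*16 = (0*√135)*16 = (0*(3*√15))*16 = 0*16 = 0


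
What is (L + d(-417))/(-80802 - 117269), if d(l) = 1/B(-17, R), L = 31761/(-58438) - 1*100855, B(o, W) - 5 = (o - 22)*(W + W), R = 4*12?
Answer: 22036904240927/43278450513422 ≈ 0.50919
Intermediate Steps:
R = 48
B(o, W) = 5 + 2*W*(-22 + o) (B(o, W) = 5 + (o - 22)*(W + W) = 5 + (-22 + o)*(2*W) = 5 + 2*W*(-22 + o))
L = -5893796251/58438 (L = 31761*(-1/58438) - 100855 = -31761/58438 - 100855 = -5893796251/58438 ≈ -1.0086e+5)
d(l) = -1/3739 (d(l) = 1/(5 - 44*48 + 2*48*(-17)) = 1/(5 - 2112 - 1632) = 1/(-3739) = -1/3739)
(L + d(-417))/(-80802 - 117269) = (-5893796251/58438 - 1/3739)/(-80802 - 117269) = -22036904240927/218499682/(-198071) = -22036904240927/218499682*(-1/198071) = 22036904240927/43278450513422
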